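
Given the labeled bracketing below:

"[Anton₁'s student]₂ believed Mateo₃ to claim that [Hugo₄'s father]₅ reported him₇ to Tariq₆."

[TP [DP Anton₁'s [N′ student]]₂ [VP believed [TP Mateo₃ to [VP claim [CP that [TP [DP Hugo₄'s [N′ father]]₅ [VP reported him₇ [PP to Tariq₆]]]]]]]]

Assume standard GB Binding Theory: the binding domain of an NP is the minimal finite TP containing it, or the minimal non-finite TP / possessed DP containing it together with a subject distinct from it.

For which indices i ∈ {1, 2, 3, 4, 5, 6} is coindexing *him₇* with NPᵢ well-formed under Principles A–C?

*him* is a pronoun, so Principle B applies: it must be free in its binding domain.
Binding domain of *him₇*: the embedded TP, whose subject is [Hugo₄'s father]₅.
*Anton₁* and the pronoun do not c-command one another → neither Principle B nor Principle C is at stake; coindexation permitted.
*[Anton₁'s student]₂* c-commands the pronoun but from outside its binding domain, and is not c-commanded by it → coindexation permitted.
*Mateo₃* c-commands the pronoun but from outside its binding domain, and is not c-commanded by it → coindexation permitted.
*Hugo₄* and the pronoun do not c-command one another → neither Principle B nor Principle C is at stake; coindexation permitted.
*[Hugo₄'s father]₅* c-commands the pronoun within its binding domain → coindexation would violate Principle B.
*Tariq₆*: the pronoun c-commands this R-expression → coindexation would violate Principle C on *Tariq₆*.

{1, 2, 3, 4}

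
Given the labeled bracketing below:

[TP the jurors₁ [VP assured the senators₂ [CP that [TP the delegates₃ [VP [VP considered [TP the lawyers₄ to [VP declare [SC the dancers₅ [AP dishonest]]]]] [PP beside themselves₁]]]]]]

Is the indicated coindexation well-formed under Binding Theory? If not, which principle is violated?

Principle A

The two coindexed NPs are *the jurors₁* and *themselves₁*.
*themselves₁* is an anaphor. Principle A requires it to be bound within its binding domain — the embedded TP, whose subject is the delegates₃.
Within that domain it is c-commanded by *the delegates₃*, which does not share its index.
*the jurors₁* does c-command the anaphor, but from outside its binding domain.
The anaphor is unbound in its domain → Principle A violation.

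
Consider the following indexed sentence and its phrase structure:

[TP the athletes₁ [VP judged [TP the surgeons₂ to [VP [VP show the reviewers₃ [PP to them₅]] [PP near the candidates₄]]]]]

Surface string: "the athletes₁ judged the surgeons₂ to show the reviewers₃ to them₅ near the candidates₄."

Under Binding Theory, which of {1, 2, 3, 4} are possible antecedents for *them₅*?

{1, 4}

*them* is a pronoun, so Principle B applies: it must be free in its binding domain.
Binding domain of *them₅*: the embedded TP, whose subject is the surgeons₂.
*the athletes₁* c-commands the pronoun but from outside its binding domain, and is not c-commanded by it → coindexation permitted.
*the surgeons₂* c-commands the pronoun within its binding domain → coindexation would violate Principle B.
*the reviewers₃* c-commands the pronoun within its binding domain → coindexation would violate Principle B.
*the candidates₄* and the pronoun do not c-command one another → neither Principle B nor Principle C is at stake; coindexation permitted.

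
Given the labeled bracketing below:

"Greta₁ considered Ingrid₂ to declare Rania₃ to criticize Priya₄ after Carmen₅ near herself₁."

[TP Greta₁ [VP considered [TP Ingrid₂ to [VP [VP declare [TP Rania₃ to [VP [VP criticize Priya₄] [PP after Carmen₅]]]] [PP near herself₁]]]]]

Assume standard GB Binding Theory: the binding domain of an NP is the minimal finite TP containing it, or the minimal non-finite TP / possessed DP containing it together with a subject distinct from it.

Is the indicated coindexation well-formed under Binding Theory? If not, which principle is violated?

The two coindexed NPs are *Greta₁* and *herself₁*.
*herself₁* is an anaphor. Principle A requires it to be bound within its binding domain — the embedded TP, whose subject is Ingrid₂.
Within that domain it is c-commanded by *Ingrid₂*, which does not share its index.
*Greta₁* does c-command the anaphor, but from outside its binding domain.
The anaphor is unbound in its domain → Principle A violation.

Principle A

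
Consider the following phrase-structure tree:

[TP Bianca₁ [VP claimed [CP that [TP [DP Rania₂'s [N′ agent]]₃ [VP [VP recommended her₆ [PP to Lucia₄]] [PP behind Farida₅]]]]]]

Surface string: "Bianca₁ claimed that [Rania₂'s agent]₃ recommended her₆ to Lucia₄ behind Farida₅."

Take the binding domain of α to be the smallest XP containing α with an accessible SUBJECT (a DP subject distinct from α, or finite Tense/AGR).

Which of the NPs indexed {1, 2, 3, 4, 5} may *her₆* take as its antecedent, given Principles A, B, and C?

*her* is a pronoun, so Principle B applies: it must be free in its binding domain.
Binding domain of *her₆*: the embedded TP, whose subject is [Rania₂'s agent]₃.
*Bianca₁* c-commands the pronoun but from outside its binding domain, and is not c-commanded by it → coindexation permitted.
*Rania₂* and the pronoun do not c-command one another → neither Principle B nor Principle C is at stake; coindexation permitted.
*[Rania₂'s agent]₃* c-commands the pronoun within its binding domain → coindexation would violate Principle B.
*Lucia₄*: the pronoun c-commands this R-expression → coindexation would violate Principle C on *Lucia₄*.
*Farida₅* and the pronoun do not c-command one another → neither Principle B nor Principle C is at stake; coindexation permitted.

{1, 2, 5}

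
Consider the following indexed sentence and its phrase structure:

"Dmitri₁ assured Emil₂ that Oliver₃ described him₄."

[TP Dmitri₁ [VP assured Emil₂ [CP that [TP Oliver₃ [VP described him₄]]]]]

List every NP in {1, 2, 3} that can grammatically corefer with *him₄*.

*him* is a pronoun, so Principle B applies: it must be free in its binding domain.
Binding domain of *him₄*: the embedded TP, whose subject is Oliver₃.
*Dmitri₁* c-commands the pronoun but from outside its binding domain, and is not c-commanded by it → coindexation permitted.
*Emil₂* c-commands the pronoun but from outside its binding domain, and is not c-commanded by it → coindexation permitted.
*Oliver₃* c-commands the pronoun within its binding domain → coindexation would violate Principle B.

{1, 2}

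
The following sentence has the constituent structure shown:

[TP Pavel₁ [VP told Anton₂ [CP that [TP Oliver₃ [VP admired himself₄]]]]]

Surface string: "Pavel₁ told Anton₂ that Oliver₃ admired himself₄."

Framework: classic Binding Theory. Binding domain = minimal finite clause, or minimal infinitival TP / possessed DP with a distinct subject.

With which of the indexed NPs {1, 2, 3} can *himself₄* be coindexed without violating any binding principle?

*himself* is an anaphor, so Principle A applies: it must be bound in its binding domain.
Binding domain of *himself₄*: the embedded TP, whose subject is Oliver₃.
*Pavel₁* c-commands the anaphor but is outside its binding domain → cannot satisfy Principle A.
*Anton₂* c-commands the anaphor but is outside its binding domain → cannot satisfy Principle A.
*Oliver₃* c-commands the anaphor within its binding domain → licit binder.

{3}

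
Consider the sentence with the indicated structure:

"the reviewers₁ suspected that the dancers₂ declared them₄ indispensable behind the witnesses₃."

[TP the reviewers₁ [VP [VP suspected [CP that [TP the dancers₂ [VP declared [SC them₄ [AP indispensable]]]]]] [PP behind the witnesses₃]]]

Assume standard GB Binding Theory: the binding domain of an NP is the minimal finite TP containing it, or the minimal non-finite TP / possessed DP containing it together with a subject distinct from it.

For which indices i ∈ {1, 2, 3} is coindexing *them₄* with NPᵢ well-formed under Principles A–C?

*them* is a pronoun, so Principle B applies: it must be free in its binding domain.
Binding domain of *them₄*: the embedded TP, whose subject is the dancers₂.
*the reviewers₁* c-commands the pronoun but from outside its binding domain, and is not c-commanded by it → coindexation permitted.
*the dancers₂* c-commands the pronoun within its binding domain → coindexation would violate Principle B.
*the witnesses₃* and the pronoun do not c-command one another → neither Principle B nor Principle C is at stake; coindexation permitted.

{1, 3}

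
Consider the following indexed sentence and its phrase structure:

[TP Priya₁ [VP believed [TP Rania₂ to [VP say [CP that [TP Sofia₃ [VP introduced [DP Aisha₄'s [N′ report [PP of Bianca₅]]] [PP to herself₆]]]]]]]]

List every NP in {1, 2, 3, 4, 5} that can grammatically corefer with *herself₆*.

{3}

*herself* is an anaphor, so Principle A applies: it must be bound in its binding domain.
Binding domain of *herself₆*: the embedded TP, whose subject is Sofia₃.
*Priya₁* c-commands the anaphor but is outside its binding domain → cannot satisfy Principle A.
*Rania₂* c-commands the anaphor but is outside its binding domain → cannot satisfy Principle A.
*Sofia₃* c-commands the anaphor within its binding domain → licit binder.
*Aisha₄* does not c-command the anaphor → cannot bind it.
*Bianca₅* does not c-command the anaphor → cannot bind it.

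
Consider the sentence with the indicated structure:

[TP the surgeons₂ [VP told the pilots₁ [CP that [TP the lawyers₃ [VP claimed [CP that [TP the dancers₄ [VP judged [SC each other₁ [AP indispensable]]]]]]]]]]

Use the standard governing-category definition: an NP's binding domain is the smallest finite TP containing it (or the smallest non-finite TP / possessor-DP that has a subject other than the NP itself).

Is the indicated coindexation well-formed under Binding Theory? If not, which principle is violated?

The two coindexed NPs are *the pilots₁* and *each other₁*.
*each other₁* is an anaphor. Principle A requires it to be bound within its binding domain — the embedded TP, whose subject is the dancers₄.
Within that domain it is c-commanded by *the dancers₄*, which does not share its index.
*the pilots₁* does c-command the anaphor, but from outside its binding domain.
The anaphor is unbound in its domain → Principle A violation.

Principle A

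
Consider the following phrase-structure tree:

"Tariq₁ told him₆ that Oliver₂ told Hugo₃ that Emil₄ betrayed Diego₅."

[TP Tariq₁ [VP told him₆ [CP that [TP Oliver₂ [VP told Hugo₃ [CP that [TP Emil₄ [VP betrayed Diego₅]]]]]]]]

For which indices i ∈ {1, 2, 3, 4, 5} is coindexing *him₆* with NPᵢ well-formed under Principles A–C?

*him* is a pronoun, so Principle B applies: it must be free in its binding domain.
Binding domain of *him₆*: the matrix TP, whose subject is Tariq₁.
*Tariq₁* c-commands the pronoun within its binding domain → coindexation would violate Principle B.
*Oliver₂*: the pronoun c-commands this R-expression → coindexation would violate Principle C on *Oliver₂*.
*Hugo₃*: the pronoun c-commands this R-expression → coindexation would violate Principle C on *Hugo₃*.
*Emil₄*: the pronoun c-commands this R-expression → coindexation would violate Principle C on *Emil₄*.
*Diego₅*: the pronoun c-commands this R-expression → coindexation would violate Principle C on *Diego₅*.

none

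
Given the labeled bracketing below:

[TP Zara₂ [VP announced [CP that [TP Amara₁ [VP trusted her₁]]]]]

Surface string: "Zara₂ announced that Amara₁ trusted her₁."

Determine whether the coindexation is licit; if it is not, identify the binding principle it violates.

Principle B

The two coindexed NPs are *Amara₁* and *her₁*.
*her₁* is a pronoun. Its binding domain is the embedded TP, whose subject is Amara₁.
*Amara₁* c-commands it within that domain and carries the same index.
The pronoun is locally bound → Principle B violation.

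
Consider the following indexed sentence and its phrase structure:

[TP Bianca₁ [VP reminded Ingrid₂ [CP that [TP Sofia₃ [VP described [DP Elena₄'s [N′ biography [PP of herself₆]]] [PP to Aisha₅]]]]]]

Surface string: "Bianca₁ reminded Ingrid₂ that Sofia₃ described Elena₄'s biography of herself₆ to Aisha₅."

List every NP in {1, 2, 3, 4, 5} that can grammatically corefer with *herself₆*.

*herself* is an anaphor, so Principle A applies: it must be bound in its binding domain.
Binding domain of *herself₆*: the possessed DP, whose subject is Elena₄.
*Bianca₁* c-commands the anaphor but is outside its binding domain → cannot satisfy Principle A.
*Ingrid₂* c-commands the anaphor but is outside its binding domain → cannot satisfy Principle A.
*Sofia₃* c-commands the anaphor but is outside its binding domain → cannot satisfy Principle A.
*Elena₄* c-commands the anaphor within its binding domain → licit binder.
*Aisha₅* does not c-command the anaphor → cannot bind it.

{4}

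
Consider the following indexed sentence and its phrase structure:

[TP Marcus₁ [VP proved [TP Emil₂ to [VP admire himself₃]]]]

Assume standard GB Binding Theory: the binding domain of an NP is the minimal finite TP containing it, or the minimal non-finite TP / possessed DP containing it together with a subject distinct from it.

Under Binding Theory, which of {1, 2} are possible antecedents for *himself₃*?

{2}

*himself* is an anaphor, so Principle A applies: it must be bound in its binding domain.
Binding domain of *himself₃*: the embedded TP, whose subject is Emil₂.
*Marcus₁* c-commands the anaphor but is outside its binding domain → cannot satisfy Principle A.
*Emil₂* c-commands the anaphor within its binding domain → licit binder.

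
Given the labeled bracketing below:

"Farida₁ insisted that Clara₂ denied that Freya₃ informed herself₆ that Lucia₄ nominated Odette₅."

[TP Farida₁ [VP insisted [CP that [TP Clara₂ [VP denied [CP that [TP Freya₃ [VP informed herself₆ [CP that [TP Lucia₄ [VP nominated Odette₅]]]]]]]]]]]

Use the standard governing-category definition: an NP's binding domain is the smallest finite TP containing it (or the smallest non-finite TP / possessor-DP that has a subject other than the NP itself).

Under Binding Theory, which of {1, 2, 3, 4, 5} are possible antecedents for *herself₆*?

{3}

*herself* is an anaphor, so Principle A applies: it must be bound in its binding domain.
Binding domain of *herself₆*: the embedded TP, whose subject is Freya₃.
*Farida₁* c-commands the anaphor but is outside its binding domain → cannot satisfy Principle A.
*Clara₂* c-commands the anaphor but is outside its binding domain → cannot satisfy Principle A.
*Freya₃* c-commands the anaphor within its binding domain → licit binder.
*Lucia₄* does not c-command the anaphor → cannot bind it.
*Odette₅* does not c-command the anaphor → cannot bind it.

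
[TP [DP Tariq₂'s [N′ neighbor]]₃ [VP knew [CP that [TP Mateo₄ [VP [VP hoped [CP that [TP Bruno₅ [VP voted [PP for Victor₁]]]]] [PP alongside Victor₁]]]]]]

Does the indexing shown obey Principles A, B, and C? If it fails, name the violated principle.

grammatical

The two coindexed NPs are *Victor₁* and *Victor₁*.
*Victor₁* is an R-expression; no coindexed NP c-commands it, so Principle C holds.
*Victor₁* is an R-expression; *Victor₁* does not c-command it, and no other NP shares its index, so Principle C is satisfied.
All principles are respected.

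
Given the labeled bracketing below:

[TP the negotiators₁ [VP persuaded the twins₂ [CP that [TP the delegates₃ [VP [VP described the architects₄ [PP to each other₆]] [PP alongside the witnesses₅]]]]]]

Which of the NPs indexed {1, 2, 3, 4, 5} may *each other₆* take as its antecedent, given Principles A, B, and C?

{3, 4}

*each other* is an anaphor, so Principle A applies: it must be bound in its binding domain.
Binding domain of *each other₆*: the embedded TP, whose subject is the delegates₃.
*the negotiators₁* c-commands the anaphor but is outside its binding domain → cannot satisfy Principle A.
*the twins₂* c-commands the anaphor but is outside its binding domain → cannot satisfy Principle A.
*the delegates₃* c-commands the anaphor within its binding domain → licit binder.
*the architects₄* c-commands the anaphor within its binding domain → licit binder.
*the witnesses₅* does not c-command the anaphor → cannot bind it.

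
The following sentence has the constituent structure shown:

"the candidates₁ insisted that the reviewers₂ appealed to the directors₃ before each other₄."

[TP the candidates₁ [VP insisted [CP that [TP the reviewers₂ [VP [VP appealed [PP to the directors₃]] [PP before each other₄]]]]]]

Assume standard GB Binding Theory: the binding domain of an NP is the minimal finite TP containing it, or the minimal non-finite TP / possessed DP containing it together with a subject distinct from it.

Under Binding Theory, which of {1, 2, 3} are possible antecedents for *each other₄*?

{2}

*each other* is an anaphor, so Principle A applies: it must be bound in its binding domain.
Binding domain of *each other₄*: the embedded TP, whose subject is the reviewers₂.
*the candidates₁* c-commands the anaphor but is outside its binding domain → cannot satisfy Principle A.
*the reviewers₂* c-commands the anaphor within its binding domain → licit binder.
*the directors₃* does not c-command the anaphor → cannot bind it.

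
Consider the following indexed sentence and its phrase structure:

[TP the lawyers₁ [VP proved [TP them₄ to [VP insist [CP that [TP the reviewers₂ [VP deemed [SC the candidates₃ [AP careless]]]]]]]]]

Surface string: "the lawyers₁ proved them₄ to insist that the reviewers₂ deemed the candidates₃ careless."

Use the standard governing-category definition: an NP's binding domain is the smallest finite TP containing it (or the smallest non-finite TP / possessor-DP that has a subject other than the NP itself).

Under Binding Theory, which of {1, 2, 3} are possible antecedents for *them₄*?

*them* is a pronoun, so Principle B applies: it must be free in its binding domain.
Binding domain of *them₄*: the matrix TP, whose subject is the lawyers₁.
*the lawyers₁* c-commands the pronoun within its binding domain → coindexation would violate Principle B.
*the reviewers₂*: the pronoun c-commands this R-expression → coindexation would violate Principle C on *the reviewers₂*.
*the candidates₃*: the pronoun c-commands this R-expression → coindexation would violate Principle C on *the candidates₃*.

none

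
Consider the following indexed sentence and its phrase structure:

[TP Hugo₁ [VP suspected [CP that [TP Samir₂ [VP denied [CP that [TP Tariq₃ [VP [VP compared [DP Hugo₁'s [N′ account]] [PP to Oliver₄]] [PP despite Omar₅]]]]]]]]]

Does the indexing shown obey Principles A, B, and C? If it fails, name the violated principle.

Principle C

The two coindexed NPs are *Hugo₁* (the lower occurrence) and *Hugo₁* (the higher occurrence).
*Hugo₁* (the lower occurrence) is an R-expression. Principle C requires it to be free everywhere.
*Hugo₁* (the higher occurrence) c-commands it and carries the same index.
The R-expression is bound → Principle C violation.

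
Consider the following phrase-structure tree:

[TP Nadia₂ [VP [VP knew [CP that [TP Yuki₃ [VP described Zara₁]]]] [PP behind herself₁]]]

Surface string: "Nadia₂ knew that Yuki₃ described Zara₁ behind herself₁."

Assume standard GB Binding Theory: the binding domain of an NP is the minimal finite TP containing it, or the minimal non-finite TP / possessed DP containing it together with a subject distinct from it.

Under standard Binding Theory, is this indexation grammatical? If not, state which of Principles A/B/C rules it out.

Principle A

The two coindexed NPs are *Zara₁* and *herself₁*.
*herself₁* is an anaphor. Principle A requires it to be bound within its binding domain — the matrix TP, whose subject is Nadia₂.
Within that domain it is c-commanded by *Nadia₂*, which does not share its index.
*Zara₁* does not c-command the anaphor at all.
The anaphor is unbound in its domain → Principle A violation.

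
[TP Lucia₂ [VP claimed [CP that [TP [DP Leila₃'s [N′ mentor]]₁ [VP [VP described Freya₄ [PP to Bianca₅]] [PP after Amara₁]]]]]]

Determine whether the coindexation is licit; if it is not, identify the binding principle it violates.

The two coindexed NPs are *[Leila₃'s mentor]₁* and *Amara₁*.
*Amara₁* is an R-expression. Principle C requires it to be free everywhere.
*[Leila₃'s mentor]₁* c-commands it and carries the same index.
The R-expression is bound → Principle C violation.

Principle C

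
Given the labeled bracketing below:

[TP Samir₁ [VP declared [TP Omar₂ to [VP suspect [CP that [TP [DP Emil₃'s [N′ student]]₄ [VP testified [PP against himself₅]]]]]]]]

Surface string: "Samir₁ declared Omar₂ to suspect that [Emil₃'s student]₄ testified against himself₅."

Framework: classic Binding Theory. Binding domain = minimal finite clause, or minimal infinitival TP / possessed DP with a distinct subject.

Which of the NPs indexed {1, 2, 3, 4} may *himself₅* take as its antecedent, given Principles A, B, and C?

*himself* is an anaphor, so Principle A applies: it must be bound in its binding domain.
Binding domain of *himself₅*: the embedded TP, whose subject is [Emil₃'s student]₄.
*Samir₁* c-commands the anaphor but is outside its binding domain → cannot satisfy Principle A.
*Omar₂* c-commands the anaphor but is outside its binding domain → cannot satisfy Principle A.
*Emil₃* does not c-command the anaphor → cannot bind it.
*[Emil₃'s student]₄* c-commands the anaphor within its binding domain → licit binder.

{4}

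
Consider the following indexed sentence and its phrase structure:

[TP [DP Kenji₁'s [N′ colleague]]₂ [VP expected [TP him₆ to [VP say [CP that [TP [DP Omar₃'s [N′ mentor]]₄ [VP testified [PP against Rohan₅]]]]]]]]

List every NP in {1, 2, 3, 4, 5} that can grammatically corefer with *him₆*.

*him* is a pronoun, so Principle B applies: it must be free in its binding domain.
Binding domain of *him₆*: the matrix TP, whose subject is [Kenji₁'s colleague]₂.
*Kenji₁* and the pronoun do not c-command one another → neither Principle B nor Principle C is at stake; coindexation permitted.
*[Kenji₁'s colleague]₂* c-commands the pronoun within its binding domain → coindexation would violate Principle B.
*Omar₃*: the pronoun c-commands this R-expression → coindexation would violate Principle C on *Omar₃*.
*[Omar₃'s mentor]₄*: the pronoun c-commands this R-expression → coindexation would violate Principle C on *[Omar₃'s mentor]₄*.
*Rohan₅*: the pronoun c-commands this R-expression → coindexation would violate Principle C on *Rohan₅*.

{1}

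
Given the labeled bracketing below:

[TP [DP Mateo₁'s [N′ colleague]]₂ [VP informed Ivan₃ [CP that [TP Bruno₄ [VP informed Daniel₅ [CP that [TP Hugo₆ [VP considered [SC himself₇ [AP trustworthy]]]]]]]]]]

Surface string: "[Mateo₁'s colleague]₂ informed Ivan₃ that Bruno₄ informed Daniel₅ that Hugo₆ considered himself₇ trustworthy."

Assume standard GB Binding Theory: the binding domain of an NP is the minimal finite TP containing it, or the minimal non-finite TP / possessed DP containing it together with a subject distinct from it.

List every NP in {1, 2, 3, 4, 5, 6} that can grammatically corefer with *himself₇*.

*himself* is an anaphor, so Principle A applies: it must be bound in its binding domain.
Binding domain of *himself₇*: the embedded TP, whose subject is Hugo₆.
*Mateo₁* does not c-command the anaphor → cannot bind it.
*[Mateo₁'s colleague]₂* c-commands the anaphor but is outside its binding domain → cannot satisfy Principle A.
*Ivan₃* c-commands the anaphor but is outside its binding domain → cannot satisfy Principle A.
*Bruno₄* c-commands the anaphor but is outside its binding domain → cannot satisfy Principle A.
*Daniel₅* c-commands the anaphor but is outside its binding domain → cannot satisfy Principle A.
*Hugo₆* c-commands the anaphor within its binding domain → licit binder.

{6}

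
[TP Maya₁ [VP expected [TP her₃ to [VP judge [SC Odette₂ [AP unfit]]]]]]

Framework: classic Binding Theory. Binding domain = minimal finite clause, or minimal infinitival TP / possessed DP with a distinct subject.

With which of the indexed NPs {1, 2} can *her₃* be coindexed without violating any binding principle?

*her* is a pronoun, so Principle B applies: it must be free in its binding domain.
Binding domain of *her₃*: the matrix TP, whose subject is Maya₁.
*Maya₁* c-commands the pronoun within its binding domain → coindexation would violate Principle B.
*Odette₂*: the pronoun c-commands this R-expression → coindexation would violate Principle C on *Odette₂*.

none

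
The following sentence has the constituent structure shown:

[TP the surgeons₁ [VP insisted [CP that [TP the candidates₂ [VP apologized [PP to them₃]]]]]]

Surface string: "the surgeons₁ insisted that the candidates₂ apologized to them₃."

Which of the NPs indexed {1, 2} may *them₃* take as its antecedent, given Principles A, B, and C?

*them* is a pronoun, so Principle B applies: it must be free in its binding domain.
Binding domain of *them₃*: the embedded TP, whose subject is the candidates₂.
*the surgeons₁* c-commands the pronoun but from outside its binding domain, and is not c-commanded by it → coindexation permitted.
*the candidates₂* c-commands the pronoun within its binding domain → coindexation would violate Principle B.

{1}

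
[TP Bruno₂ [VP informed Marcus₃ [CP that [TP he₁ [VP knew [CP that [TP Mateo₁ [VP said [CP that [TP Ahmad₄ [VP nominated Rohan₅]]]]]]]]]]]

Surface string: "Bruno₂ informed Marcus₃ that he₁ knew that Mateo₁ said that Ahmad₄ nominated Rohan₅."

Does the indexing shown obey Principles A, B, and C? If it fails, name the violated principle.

The two coindexed NPs are *he₁* and *Mateo₁*.
*Mateo₁* is an R-expression. Principle C requires it to be free everywhere.
*he₁* c-commands it and carries the same index.
The R-expression is bound → Principle C violation.

Principle C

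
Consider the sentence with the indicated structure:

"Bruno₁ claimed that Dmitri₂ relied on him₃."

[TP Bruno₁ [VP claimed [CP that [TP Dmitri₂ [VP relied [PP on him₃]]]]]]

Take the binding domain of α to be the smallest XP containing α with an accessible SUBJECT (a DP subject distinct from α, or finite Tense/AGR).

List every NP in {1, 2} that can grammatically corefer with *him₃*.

{1}

*him* is a pronoun, so Principle B applies: it must be free in its binding domain.
Binding domain of *him₃*: the embedded TP, whose subject is Dmitri₂.
*Bruno₁* c-commands the pronoun but from outside its binding domain, and is not c-commanded by it → coindexation permitted.
*Dmitri₂* c-commands the pronoun within its binding domain → coindexation would violate Principle B.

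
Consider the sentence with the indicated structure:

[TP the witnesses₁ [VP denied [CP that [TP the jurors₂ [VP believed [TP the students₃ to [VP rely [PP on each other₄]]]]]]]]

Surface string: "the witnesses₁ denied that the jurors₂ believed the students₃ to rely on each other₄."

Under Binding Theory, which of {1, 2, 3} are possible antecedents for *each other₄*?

*each other* is an anaphor, so Principle A applies: it must be bound in its binding domain.
Binding domain of *each other₄*: the embedded TP, whose subject is the students₃.
*the witnesses₁* c-commands the anaphor but is outside its binding domain → cannot satisfy Principle A.
*the jurors₂* c-commands the anaphor but is outside its binding domain → cannot satisfy Principle A.
*the students₃* c-commands the anaphor within its binding domain → licit binder.

{3}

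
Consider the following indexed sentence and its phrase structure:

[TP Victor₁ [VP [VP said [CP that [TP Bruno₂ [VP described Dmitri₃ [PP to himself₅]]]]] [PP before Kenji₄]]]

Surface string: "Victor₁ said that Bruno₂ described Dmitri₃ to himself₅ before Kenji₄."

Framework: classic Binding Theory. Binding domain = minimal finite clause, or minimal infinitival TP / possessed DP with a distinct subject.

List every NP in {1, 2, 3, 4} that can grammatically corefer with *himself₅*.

*himself* is an anaphor, so Principle A applies: it must be bound in its binding domain.
Binding domain of *himself₅*: the embedded TP, whose subject is Bruno₂.
*Victor₁* c-commands the anaphor but is outside its binding domain → cannot satisfy Principle A.
*Bruno₂* c-commands the anaphor within its binding domain → licit binder.
*Dmitri₃* c-commands the anaphor within its binding domain → licit binder.
*Kenji₄* does not c-command the anaphor → cannot bind it.

{2, 3}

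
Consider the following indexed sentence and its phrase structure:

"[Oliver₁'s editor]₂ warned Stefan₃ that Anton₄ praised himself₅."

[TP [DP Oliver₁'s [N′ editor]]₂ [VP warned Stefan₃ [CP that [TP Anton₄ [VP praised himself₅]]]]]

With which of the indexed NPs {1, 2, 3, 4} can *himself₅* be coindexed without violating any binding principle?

{4}

*himself* is an anaphor, so Principle A applies: it must be bound in its binding domain.
Binding domain of *himself₅*: the embedded TP, whose subject is Anton₄.
*Oliver₁* does not c-command the anaphor → cannot bind it.
*[Oliver₁'s editor]₂* c-commands the anaphor but is outside its binding domain → cannot satisfy Principle A.
*Stefan₃* c-commands the anaphor but is outside its binding domain → cannot satisfy Principle A.
*Anton₄* c-commands the anaphor within its binding domain → licit binder.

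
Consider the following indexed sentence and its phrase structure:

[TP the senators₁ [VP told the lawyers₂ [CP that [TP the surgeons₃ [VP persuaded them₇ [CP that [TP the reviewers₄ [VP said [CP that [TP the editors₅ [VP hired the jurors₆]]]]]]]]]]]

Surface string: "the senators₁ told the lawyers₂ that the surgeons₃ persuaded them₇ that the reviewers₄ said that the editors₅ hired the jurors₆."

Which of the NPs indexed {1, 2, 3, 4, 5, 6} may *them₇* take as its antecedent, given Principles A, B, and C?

*them* is a pronoun, so Principle B applies: it must be free in its binding domain.
Binding domain of *them₇*: the embedded TP, whose subject is the surgeons₃.
*the senators₁* c-commands the pronoun but from outside its binding domain, and is not c-commanded by it → coindexation permitted.
*the lawyers₂* c-commands the pronoun but from outside its binding domain, and is not c-commanded by it → coindexation permitted.
*the surgeons₃* c-commands the pronoun within its binding domain → coindexation would violate Principle B.
*the reviewers₄*: the pronoun c-commands this R-expression → coindexation would violate Principle C on *the reviewers₄*.
*the editors₅*: the pronoun c-commands this R-expression → coindexation would violate Principle C on *the editors₅*.
*the jurors₆*: the pronoun c-commands this R-expression → coindexation would violate Principle C on *the jurors₆*.

{1, 2}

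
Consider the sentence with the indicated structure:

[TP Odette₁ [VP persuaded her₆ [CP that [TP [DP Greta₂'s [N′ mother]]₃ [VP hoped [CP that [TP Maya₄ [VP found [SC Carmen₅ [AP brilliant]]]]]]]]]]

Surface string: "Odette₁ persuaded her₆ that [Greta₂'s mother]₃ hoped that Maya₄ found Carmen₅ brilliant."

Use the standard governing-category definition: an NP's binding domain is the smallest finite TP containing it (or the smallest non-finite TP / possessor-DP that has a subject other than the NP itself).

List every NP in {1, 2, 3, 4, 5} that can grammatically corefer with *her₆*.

*her* is a pronoun, so Principle B applies: it must be free in its binding domain.
Binding domain of *her₆*: the matrix TP, whose subject is Odette₁.
*Odette₁* c-commands the pronoun within its binding domain → coindexation would violate Principle B.
*Greta₂*: the pronoun c-commands this R-expression → coindexation would violate Principle C on *Greta₂*.
*[Greta₂'s mother]₃*: the pronoun c-commands this R-expression → coindexation would violate Principle C on *[Greta₂'s mother]₃*.
*Maya₄*: the pronoun c-commands this R-expression → coindexation would violate Principle C on *Maya₄*.
*Carmen₅*: the pronoun c-commands this R-expression → coindexation would violate Principle C on *Carmen₅*.

none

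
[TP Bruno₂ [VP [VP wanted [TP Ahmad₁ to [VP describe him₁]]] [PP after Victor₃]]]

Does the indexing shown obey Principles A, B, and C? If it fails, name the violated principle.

The two coindexed NPs are *Ahmad₁* and *him₁*.
*him₁* is a pronoun. Its binding domain is the embedded TP, whose subject is Ahmad₁.
*Ahmad₁* c-commands it within that domain and carries the same index.
The pronoun is locally bound → Principle B violation.

Principle B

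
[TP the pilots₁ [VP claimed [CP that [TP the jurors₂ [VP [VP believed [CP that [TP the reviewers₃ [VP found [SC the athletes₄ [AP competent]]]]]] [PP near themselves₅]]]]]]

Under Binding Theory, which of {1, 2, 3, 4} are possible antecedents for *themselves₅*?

*themselves* is an anaphor, so Principle A applies: it must be bound in its binding domain.
Binding domain of *themselves₅*: the embedded TP, whose subject is the jurors₂.
*the pilots₁* c-commands the anaphor but is outside its binding domain → cannot satisfy Principle A.
*the jurors₂* c-commands the anaphor within its binding domain → licit binder.
*the reviewers₃* does not c-command the anaphor → cannot bind it.
*the athletes₄* does not c-command the anaphor → cannot bind it.

{2}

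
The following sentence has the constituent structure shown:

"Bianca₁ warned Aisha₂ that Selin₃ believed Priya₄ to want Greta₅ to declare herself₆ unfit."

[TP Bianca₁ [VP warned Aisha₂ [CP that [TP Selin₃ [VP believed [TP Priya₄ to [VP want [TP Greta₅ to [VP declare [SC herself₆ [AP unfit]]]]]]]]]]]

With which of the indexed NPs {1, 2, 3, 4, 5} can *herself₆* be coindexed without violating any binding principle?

{5}

*herself* is an anaphor, so Principle A applies: it must be bound in its binding domain.
Binding domain of *herself₆*: the embedded TP, whose subject is Greta₅.
*Bianca₁* c-commands the anaphor but is outside its binding domain → cannot satisfy Principle A.
*Aisha₂* c-commands the anaphor but is outside its binding domain → cannot satisfy Principle A.
*Selin₃* c-commands the anaphor but is outside its binding domain → cannot satisfy Principle A.
*Priya₄* c-commands the anaphor but is outside its binding domain → cannot satisfy Principle A.
*Greta₅* c-commands the anaphor within its binding domain → licit binder.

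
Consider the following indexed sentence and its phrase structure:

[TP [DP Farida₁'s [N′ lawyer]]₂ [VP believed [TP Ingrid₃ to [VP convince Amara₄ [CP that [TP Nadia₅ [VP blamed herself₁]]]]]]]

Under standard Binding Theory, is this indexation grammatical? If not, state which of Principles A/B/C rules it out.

The two coindexed NPs are *Farida₁* and *herself₁*.
*herself₁* is an anaphor. Principle A requires it to be bound within its binding domain — the embedded TP, whose subject is Nadia₅.
Within that domain it is c-commanded by *Nadia₅*, which does not share its index.
*Farida₁* does not c-command the anaphor at all.
The anaphor is unbound in its domain → Principle A violation.

Principle A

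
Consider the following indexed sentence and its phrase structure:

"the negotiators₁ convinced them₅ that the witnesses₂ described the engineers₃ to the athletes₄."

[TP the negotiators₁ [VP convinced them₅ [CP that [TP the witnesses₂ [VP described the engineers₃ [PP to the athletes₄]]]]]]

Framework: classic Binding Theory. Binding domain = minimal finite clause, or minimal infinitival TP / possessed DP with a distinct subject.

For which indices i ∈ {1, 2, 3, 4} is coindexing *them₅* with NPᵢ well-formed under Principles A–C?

none

*them* is a pronoun, so Principle B applies: it must be free in its binding domain.
Binding domain of *them₅*: the matrix TP, whose subject is the negotiators₁.
*the negotiators₁* c-commands the pronoun within its binding domain → coindexation would violate Principle B.
*the witnesses₂*: the pronoun c-commands this R-expression → coindexation would violate Principle C on *the witnesses₂*.
*the engineers₃*: the pronoun c-commands this R-expression → coindexation would violate Principle C on *the engineers₃*.
*the athletes₄*: the pronoun c-commands this R-expression → coindexation would violate Principle C on *the athletes₄*.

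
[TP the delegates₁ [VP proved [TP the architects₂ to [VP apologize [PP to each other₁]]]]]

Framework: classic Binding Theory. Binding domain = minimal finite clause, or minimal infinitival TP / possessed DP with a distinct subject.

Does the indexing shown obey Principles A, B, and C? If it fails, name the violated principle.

Principle A

The two coindexed NPs are *the delegates₁* and *each other₁*.
*each other₁* is an anaphor. Principle A requires it to be bound within its binding domain — the embedded TP, whose subject is the architects₂.
Within that domain it is c-commanded by *the architects₂*, which does not share its index.
*the delegates₁* does c-command the anaphor, but from outside its binding domain.
The anaphor is unbound in its domain → Principle A violation.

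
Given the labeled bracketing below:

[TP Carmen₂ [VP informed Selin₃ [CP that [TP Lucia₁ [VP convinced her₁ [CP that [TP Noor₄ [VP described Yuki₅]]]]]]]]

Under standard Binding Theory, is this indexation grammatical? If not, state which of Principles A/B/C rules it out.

Principle B

The two coindexed NPs are *Lucia₁* and *her₁*.
*her₁* is a pronoun. Its binding domain is the embedded TP, whose subject is Lucia₁.
*Lucia₁* c-commands it within that domain and carries the same index.
The pronoun is locally bound → Principle B violation.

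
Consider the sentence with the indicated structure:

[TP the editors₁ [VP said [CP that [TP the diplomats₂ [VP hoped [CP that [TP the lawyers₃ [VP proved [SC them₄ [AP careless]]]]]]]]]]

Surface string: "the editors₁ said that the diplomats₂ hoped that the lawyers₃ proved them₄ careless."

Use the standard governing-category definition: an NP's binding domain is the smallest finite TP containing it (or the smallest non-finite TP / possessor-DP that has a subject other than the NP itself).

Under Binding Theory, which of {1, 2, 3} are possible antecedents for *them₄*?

*them* is a pronoun, so Principle B applies: it must be free in its binding domain.
Binding domain of *them₄*: the embedded TP, whose subject is the lawyers₃.
*the editors₁* c-commands the pronoun but from outside its binding domain, and is not c-commanded by it → coindexation permitted.
*the diplomats₂* c-commands the pronoun but from outside its binding domain, and is not c-commanded by it → coindexation permitted.
*the lawyers₃* c-commands the pronoun within its binding domain → coindexation would violate Principle B.

{1, 2}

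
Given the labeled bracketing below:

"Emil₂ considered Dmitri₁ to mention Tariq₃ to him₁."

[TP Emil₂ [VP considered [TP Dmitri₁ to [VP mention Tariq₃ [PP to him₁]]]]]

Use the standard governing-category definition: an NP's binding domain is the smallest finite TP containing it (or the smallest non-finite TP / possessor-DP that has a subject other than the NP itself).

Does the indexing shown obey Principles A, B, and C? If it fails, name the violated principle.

The two coindexed NPs are *Dmitri₁* and *him₁*.
*him₁* is a pronoun. Its binding domain is the embedded TP, whose subject is Dmitri₁.
*Dmitri₁* c-commands it within that domain and carries the same index.
The pronoun is locally bound → Principle B violation.

Principle B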